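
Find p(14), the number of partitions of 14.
Pentagonal recurrence p(n) = p(n-1) + p(n-2) - p(n-5) - p(n-7) + p(n-12) + p(n-15) - ... gives p(0..13) = 1, 1, 2, 3, 5, 7, 11, 15, 22, 30, 42, 56, 77, 101. p(14) = p(13) + p(12) - p(9) - p(7) + p(2) = 101 + 77 - 30 - 15 + 2 = 135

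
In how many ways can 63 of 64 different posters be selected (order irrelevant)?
C(64,63) = 64!/(63!×1!) = 64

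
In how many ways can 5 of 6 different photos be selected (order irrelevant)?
C(6,5) = 6!/(5!×1!) = 6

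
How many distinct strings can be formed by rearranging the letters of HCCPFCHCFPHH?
12! / (2! × 2! × 4! × 4!) = 207900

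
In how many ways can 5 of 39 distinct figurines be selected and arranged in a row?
P(39,5) = 39!/(39-5)! = 69090840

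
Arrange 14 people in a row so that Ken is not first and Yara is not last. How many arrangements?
By inclusion-exclusion: 14! - 2×(14-1)! + (14-2)! = 87178291200 - 12454041600 + 479001600 = 75203251200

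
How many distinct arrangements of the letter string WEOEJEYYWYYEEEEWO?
17! / (1! × 2! × 7! × 4! × 3!) = 245044800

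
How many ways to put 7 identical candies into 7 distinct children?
C(7+7-1, 7-1) = C(13, 6) = 1716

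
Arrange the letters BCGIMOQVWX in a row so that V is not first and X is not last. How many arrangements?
By inclusion-exclusion: 10! - 2×(10-1)! + (10-2)! = 3628800 - 725760 + 40320 = 2943360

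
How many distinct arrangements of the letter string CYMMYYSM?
8! / (1! × 3! × 1! × 3!) = 1120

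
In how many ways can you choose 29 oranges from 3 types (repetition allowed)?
C(29+3-1, 3-1) = C(31, 2) = 465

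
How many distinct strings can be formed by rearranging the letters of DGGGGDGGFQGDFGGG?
16! / (2! × 1! × 3! × 10!) = 480480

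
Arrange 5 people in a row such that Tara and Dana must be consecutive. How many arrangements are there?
Treat the 2 as one block: (5-2+1)! × 2! = 24 × 2 = 48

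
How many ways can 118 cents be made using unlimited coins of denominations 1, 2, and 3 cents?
Coefficient of x^118 in 1/(1-x^1) · 1/(1-x^2) · 1/(1-x^3). Case on j = number of 3-cent coins (j = 0..39); remainder r = 118 - 3j is made from {1,2} in ⌊r/2⌋+1 ways. r = 118, 115, 112, 109, 106, 103, 100, 97, 94, 91, 88, 85, 82, 79, 76, 73, 70, 67, 64, 61, 58, 55, 52, 49, 46, 43, 40, 37, 34, 31, 28, 25, 22, 19, 16, 13, 10, 7, 4, 1 → 60 + 58 + 57 + 55 + 54 + 52 + 51 + 49 + 48 + 46 + 45 + 43 + 42 + 40 + 39 + 37 + 36 + 34 + 33 + 31 + 30 + 28 + 27 + 25 + 24 + 22 + 21 + 19 + 18 + 16 + 15 + 13 + 12 + 10 + 9 + 7 + 6 + 4 + 3 + 1 = 1220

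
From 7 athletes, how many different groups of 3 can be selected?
C(7,3) = 7!/(3!×4!) = 35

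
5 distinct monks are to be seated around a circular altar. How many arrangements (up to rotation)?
Circular: fix one position, arrange the rest. (5-1)! = 24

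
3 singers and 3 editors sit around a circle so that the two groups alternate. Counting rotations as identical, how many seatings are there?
Fix one of the singers: (3-1)! ways for the remaining singers, × 3! ways for the editors = 2 × 6 = 12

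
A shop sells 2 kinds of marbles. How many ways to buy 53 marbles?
C(53+2-1, 2-1) = C(54, 1) = 54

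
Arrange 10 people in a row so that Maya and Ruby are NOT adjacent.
Total - adjacent = 10! - (10-1)!×2 = 3628800 - 725760 = 2903040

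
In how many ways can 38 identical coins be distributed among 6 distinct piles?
C(38+6-1, 6-1) = C(43, 5) = 962598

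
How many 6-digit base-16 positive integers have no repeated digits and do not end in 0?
Last digit: 15 nonzero choices. First digit: 14 (nonzero, ≠last). Middle 4: P(14,4) = 24024. Total = 5045040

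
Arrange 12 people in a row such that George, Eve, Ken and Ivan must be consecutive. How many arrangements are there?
Treat the 4 as one block: (12-4+1)! × 4! = 362880 × 24 = 8709120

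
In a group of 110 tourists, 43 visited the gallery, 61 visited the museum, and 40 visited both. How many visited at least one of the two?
|A∪B| = |A| + |B| - |A∩B| = 43 + 61 - 40 = 64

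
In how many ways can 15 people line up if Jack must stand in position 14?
Fix one position: (15-1)! = 87178291200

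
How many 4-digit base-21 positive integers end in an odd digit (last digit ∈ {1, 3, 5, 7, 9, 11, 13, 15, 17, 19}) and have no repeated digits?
Last∈{1,3,5,7,9,11,13,15,17,19}. Last=0: 0. Last nonzero: 10×19×P(19,2) = 64980. Total = 64980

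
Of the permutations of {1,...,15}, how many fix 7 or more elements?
Exactly j fixed points: C(15,j)·!(15-j); sum over j ≥ 7 (derangement numbers via !m = (m-1)·(!(m-1) + !(m-2)): !0..!8 = 1, 0, 1, 2, 9, 44, 265, 1854, 14833). Σ_{j=7}^{15} C(15,j)·!(15-j) = C(15,7)·!8 + C(15,8)·!7 + C(15,9)·!6 + C(15,10)·!5 + C(15,11)·!4 + C(15,12)·!3 + C(15,13)·!2 + C(15,14)·!1 + C(15,15)·!0 = 6435·14833 + 6435·1854 + 5005·265 + 3003·44 + 1365·9 + 455·2 + 105·1 + 15·0 + 1·1 = 108852603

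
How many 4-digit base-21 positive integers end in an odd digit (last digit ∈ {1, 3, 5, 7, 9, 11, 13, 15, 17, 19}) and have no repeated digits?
Last∈{1,3,5,7,9,11,13,15,17,19}. Last=0: 0. Last nonzero: 10×19×P(19,2) = 64980. Total = 64980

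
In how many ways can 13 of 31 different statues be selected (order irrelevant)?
C(31,13) = 31!/(13!×18!) = 206253075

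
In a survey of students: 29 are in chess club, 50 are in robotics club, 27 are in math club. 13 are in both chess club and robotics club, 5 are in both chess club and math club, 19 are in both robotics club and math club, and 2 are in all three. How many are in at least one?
|A∪B∪C| = 29+50+27-13-5-19+2 = 71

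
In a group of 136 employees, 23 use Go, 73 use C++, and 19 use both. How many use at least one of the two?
|A∪B| = |A| + |B| - |A∩B| = 23 + 73 - 19 = 77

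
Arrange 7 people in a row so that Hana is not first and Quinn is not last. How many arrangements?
By inclusion-exclusion: 7! - 2×(7-1)! + (7-2)! = 5040 - 1440 + 120 = 3720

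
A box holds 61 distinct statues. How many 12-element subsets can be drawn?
C(61,12) = 61!/(12!×49!) = 1742058970275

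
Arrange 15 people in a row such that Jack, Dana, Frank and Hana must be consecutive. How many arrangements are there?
Treat the 4 as one block: (15-4+1)! × 4! = 479001600 × 24 = 11496038400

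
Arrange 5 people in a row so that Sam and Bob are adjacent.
Treat as block: (5-1)! × 2! = 24 × 2 = 48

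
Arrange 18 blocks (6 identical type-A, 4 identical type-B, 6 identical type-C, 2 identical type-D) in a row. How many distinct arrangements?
18! / (6! × 4! × 6! × 2!) = 257297040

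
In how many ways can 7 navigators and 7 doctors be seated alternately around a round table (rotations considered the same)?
Fix one of the navigators: (7-1)! ways for the remaining navigators, × 7! ways for the doctors = 720 × 5040 = 3628800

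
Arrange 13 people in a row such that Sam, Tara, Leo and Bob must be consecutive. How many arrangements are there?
Treat the 4 as one block: (13-4+1)! × 4! = 3628800 × 24 = 87091200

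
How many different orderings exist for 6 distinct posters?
6! = 720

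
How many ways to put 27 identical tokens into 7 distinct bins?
C(27+7-1, 7-1) = C(33, 6) = 1107568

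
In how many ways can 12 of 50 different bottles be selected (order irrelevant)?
C(50,12) = 50!/(12!×38!) = 121399651100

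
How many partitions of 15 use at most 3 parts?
By conjugation, equals partitions of 15 into parts ≤ 3. Let r_j(i) = number of partitions of i into parts ≤ j, for i = 0..15. r_1(i) = 1 for all i; r_j(i) = r_{j-1}(i) + r_j(i-j). Rows j = 2..3: ≤2: 1 1 2 2 3 3 4 4 5 5 6 6 7 7 8 8; ≤3: 1 1 2 3 4 5 7 8 10 12 14 16 19 21 24 27. r_3(15) = 27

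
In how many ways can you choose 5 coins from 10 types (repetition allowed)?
C(5+10-1, 10-1) = C(14, 9) = 2002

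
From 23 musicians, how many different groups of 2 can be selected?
C(23,2) = 23!/(2!×21!) = 253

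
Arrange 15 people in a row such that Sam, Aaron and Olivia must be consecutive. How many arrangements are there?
Treat the 3 as one block: (15-3+1)! × 3! = 6227020800 × 6 = 37362124800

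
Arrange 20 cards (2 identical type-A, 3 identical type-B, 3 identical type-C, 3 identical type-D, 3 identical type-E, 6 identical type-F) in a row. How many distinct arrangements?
20! / (2! × 3! × 3! × 3! × 3! × 6!) = 1303638336000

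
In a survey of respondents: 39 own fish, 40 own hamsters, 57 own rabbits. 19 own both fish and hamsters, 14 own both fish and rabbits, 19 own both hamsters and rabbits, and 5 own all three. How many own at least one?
|A∪B∪C| = 39+40+57-19-14-19+5 = 89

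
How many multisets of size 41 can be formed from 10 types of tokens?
C(41+10-1, 10-1) = C(50, 9) = 2505433700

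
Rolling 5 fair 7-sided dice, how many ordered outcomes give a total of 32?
Coefficient of x^32 in (x + x² + ... + x^7)^5. By inclusion-exclusion on dice exceeding 7: Σ_j (-1)^j C(5,j)·C(32-1-7j, 4) = C(5,0)·C(31,4) - C(5,1)·C(24,4) + C(5,2)·C(17,4) - C(5,3)·C(10,4) = 1·31465 - 5·10626 + 10·2380 - 10·210 = 35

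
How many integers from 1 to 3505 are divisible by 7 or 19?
⌊3505/7⌋ + ⌊3505/19⌋ - ⌊3505/133⌋ = 500 + 184 - 26 = 658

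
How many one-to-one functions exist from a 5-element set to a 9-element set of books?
P(9,5) = 9!/(9-5)! = 15120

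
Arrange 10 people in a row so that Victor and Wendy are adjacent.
Treat as block: (10-1)! × 2! = 362880 × 2 = 725760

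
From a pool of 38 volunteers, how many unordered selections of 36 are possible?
C(38,36) = 38!/(36!×2!) = 703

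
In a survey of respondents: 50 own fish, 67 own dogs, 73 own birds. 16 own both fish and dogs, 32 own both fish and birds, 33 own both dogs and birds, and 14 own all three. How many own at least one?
|A∪B∪C| = 50+67+73-16-32-33+14 = 123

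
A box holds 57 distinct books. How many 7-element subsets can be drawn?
C(57,7) = 57!/(7!×50!) = 264385836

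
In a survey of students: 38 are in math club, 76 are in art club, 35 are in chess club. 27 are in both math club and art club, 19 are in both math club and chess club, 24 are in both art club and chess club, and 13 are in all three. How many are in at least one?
|A∪B∪C| = 38+76+35-27-19-24+13 = 92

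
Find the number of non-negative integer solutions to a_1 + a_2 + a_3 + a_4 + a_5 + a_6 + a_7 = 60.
C(60+7-1, 7-1) = C(66, 6) = 90858768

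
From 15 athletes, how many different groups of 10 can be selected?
C(15,10) = 15!/(10!×5!) = 3003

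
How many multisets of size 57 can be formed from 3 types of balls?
C(57+3-1, 3-1) = C(59, 2) = 1711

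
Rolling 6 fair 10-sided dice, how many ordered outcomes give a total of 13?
Coefficient of x^13 in (x + x² + ... + x^10)^6. By inclusion-exclusion on dice exceeding 10: Σ_j (-1)^j C(6,j)·C(13-1-10j, 5) = C(6,0)·C(12,5) = 1·792 = 792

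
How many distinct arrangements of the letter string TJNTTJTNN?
9! / (3! × 2! × 4!) = 1260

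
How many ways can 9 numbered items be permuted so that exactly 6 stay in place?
Choose the 6 fixed points C(9,6) = 84, derange the rest: !3 = Σ_{j=0}^{3} (-1)^j·3!/j! = 6 - 6 + 3 - 1 = 2. Product = 84 × 2 = 168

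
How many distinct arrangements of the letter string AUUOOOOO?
8! / (5! × 2! × 1!) = 168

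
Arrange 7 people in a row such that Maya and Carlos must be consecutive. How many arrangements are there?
Treat the 2 as one block: (7-2+1)! × 2! = 720 × 2 = 1440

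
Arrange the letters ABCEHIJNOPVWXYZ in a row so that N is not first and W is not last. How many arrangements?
By inclusion-exclusion: 15! - 2×(15-1)! + (15-2)! = 1307674368000 - 174356582400 + 6227020800 = 1139544806400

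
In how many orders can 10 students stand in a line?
10! = 3628800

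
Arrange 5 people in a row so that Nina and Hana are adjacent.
Treat as block: (5-1)! × 2! = 24 × 2 = 48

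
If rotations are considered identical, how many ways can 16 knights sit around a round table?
Circular: fix one position, arrange the rest. (16-1)! = 1307674368000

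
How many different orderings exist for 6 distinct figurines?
6! = 720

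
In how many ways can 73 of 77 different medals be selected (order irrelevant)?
C(77,73) = 77!/(73!×4!) = 1353275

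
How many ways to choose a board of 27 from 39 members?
C(39,27) = 39!/(27!×12!) = 3910797436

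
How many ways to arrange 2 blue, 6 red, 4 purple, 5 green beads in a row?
17! / (2! × 6! × 4! × 5!) = 85765680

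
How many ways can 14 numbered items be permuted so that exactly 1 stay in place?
Choose the 1 fixed point C(14,1) = 14, derange the rest: !13 = Σ_{j=0}^{13} (-1)^j·13!/j! = 6227020800 - 6227020800 + 3113510400 - 1037836800 + 259459200 - 51891840 + 8648640 - 1235520 + 154440 - 17160 + 1716 - 156 + 13 - 1 = 2290792932. Product = 14 × 2290792932 = 32071101048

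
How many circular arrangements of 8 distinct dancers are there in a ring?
Circular: fix one position, arrange the rest. (8-1)! = 5040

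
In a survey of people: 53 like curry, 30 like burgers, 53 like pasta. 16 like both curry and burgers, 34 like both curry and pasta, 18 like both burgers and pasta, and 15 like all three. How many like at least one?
|A∪B∪C| = 53+30+53-16-34-18+15 = 83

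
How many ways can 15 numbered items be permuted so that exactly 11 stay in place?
Choose the 11 fixed points C(15,11) = 1365, derange the rest: !4 = Σ_{j=0}^{4} (-1)^j·4!/j! = 24 - 24 + 12 - 4 + 1 = 9. Product = 1365 × 9 = 12285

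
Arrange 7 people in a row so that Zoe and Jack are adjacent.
Treat as block: (7-1)! × 2! = 720 × 2 = 1440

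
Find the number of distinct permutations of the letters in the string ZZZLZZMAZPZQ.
12! / (1! × 1! × 1! × 1! × 7! × 1!) = 95040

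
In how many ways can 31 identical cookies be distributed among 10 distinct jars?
C(31+10-1, 10-1) = C(40, 9) = 273438880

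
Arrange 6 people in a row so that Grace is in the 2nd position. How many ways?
Fix one position: (6-1)! = 120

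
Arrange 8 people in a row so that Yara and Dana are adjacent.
Treat as block: (8-1)! × 2! = 5040 × 2 = 10080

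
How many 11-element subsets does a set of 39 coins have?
C(39,11) = 39!/(11!×28!) = 1676056044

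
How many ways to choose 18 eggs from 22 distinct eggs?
C(22,18) = 22!/(18!×4!) = 7315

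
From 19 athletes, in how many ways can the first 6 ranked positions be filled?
P(19,6) = 19!/(19-6)! = 19535040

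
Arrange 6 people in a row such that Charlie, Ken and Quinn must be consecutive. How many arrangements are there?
Treat the 3 as one block: (6-3+1)! × 3! = 24 × 6 = 144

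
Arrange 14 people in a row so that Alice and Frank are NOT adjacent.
Total - adjacent = 14! - (14-1)!×2 = 87178291200 - 12454041600 = 74724249600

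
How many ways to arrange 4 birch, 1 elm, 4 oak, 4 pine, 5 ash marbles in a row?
18! / (4! × 1! × 4! × 4! × 5!) = 3859455600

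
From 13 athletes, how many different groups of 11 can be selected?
C(13,11) = 13!/(11!×2!) = 78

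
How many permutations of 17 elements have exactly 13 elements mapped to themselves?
Choose the 13 fixed points C(17,13) = 2380, derange the rest: !4 = Σ_{j=0}^{4} (-1)^j·4!/j! = 24 - 24 + 12 - 4 + 1 = 9. Product = 2380 × 9 = 21420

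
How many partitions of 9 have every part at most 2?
Let r_j(i) = number of partitions of i into parts ≤ j, for i = 0..9. r_1(i) = 1 for all i; r_j(i) = r_{j-1}(i) + r_j(i-j). Rows j = 2..2: ≤2: 1 1 2 2 3 3 4 4 5 5. r_2(9) = 5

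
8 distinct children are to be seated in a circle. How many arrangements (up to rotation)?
Circular: fix one position, arrange the rest. (8-1)! = 5040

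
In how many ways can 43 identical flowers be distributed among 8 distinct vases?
C(43+8-1, 8-1) = C(50, 7) = 99884400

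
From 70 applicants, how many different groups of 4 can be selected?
C(70,4) = 70!/(4!×66!) = 916895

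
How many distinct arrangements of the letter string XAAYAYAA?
8! / (1! × 5! × 2!) = 168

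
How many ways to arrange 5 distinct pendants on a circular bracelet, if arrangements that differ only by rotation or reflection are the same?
(5-1)!/2 = 24/2 = 12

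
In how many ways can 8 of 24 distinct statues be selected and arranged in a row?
P(24,8) = 24!/(24-8)! = 29654190720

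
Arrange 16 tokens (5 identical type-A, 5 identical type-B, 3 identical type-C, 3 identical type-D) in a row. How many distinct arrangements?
16! / (5! × 5! × 3! × 3!) = 40360320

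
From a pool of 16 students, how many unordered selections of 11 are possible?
C(16,11) = 16!/(11!×5!) = 4368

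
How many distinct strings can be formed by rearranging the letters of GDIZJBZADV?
10! / (2! × 2! × 1! × 1! × 1! × 1! × 1! × 1!) = 907200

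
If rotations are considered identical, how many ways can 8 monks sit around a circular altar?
Circular: fix one position, arrange the rest. (8-1)! = 5040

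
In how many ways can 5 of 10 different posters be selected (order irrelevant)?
C(10,5) = 10!/(5!×5!) = 252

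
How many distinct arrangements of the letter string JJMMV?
5! / (1! × 2! × 2!) = 30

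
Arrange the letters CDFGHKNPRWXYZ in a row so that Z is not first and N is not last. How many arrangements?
By inclusion-exclusion: 13! - 2×(13-1)! + (13-2)! = 6227020800 - 958003200 + 39916800 = 5308934400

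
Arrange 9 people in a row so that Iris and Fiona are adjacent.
Treat as block: (9-1)! × 2! = 40320 × 2 = 80640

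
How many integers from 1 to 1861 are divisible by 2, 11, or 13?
⌊1861/2⌋+⌊1861/11⌋+⌊1861/13⌋ - ⌊1861/22⌋-⌊1861/26⌋-⌊1861/143⌋ + ⌊1861/286⌋ = 930+169+143 - 84-71-13 + 6 = 1080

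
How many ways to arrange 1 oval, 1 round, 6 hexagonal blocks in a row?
8! / (1! × 1! × 6!) = 56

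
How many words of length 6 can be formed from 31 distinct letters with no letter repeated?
P(31,6) = 31!/(31-6)! = 530122320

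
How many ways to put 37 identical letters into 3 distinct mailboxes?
C(37+3-1, 3-1) = C(39, 2) = 741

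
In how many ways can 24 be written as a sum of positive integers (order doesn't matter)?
Pentagonal recurrence p(n) = p(n-1) + p(n-2) - p(n-5) - p(n-7) + p(n-12) + p(n-15) - ... gives p(0..23) = 1, 1, 2, 3, 5, 7, 11, 15, 22, 30, 42, 56, 77, 101, 135, 176, 231, 297, 385, 490, 627, 792, 1002, 1255. p(24) = p(23) + p(22) - p(19) - p(17) + p(12) + p(9) - p(2) = 1255 + 1002 - 490 - 297 + 77 + 30 - 2 = 1575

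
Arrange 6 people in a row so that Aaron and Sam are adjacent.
Treat as block: (6-1)! × 2! = 120 × 2 = 240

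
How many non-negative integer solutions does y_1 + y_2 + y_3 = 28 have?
C(28+3-1, 3-1) = C(30, 2) = 435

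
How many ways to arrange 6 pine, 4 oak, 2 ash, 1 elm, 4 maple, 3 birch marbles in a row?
20! / (6! × 4! × 2! × 1! × 4! × 3!) = 488864376000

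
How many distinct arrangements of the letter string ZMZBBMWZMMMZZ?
13! / (5! × 1! × 2! × 5!) = 216216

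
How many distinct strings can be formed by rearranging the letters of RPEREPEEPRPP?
12! / (5! × 3! × 4!) = 27720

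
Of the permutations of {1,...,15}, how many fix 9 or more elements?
Exactly j fixed points: C(15,j)·!(15-j); sum over j ≥ 9 (derangement numbers via !m = (m-1)·(!(m-1) + !(m-2)): !0..!6 = 1, 0, 1, 2, 9, 44, 265). Σ_{j=9}^{15} C(15,j)·!(15-j) = C(15,9)·!6 + C(15,10)·!5 + C(15,11)·!4 + C(15,12)·!3 + C(15,13)·!2 + C(15,14)·!1 + C(15,15)·!0 = 5005·265 + 3003·44 + 1365·9 + 455·2 + 105·1 + 15·0 + 1·1 = 1471758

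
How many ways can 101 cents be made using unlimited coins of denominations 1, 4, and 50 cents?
Coefficient of x^101 in 1/(1-x^1) · 1/(1-x^4) · 1/(1-x^50). Case on j = number of 50-cent coins (j = 0..2); remainder r = 101 - 50j is made from {1,4} in ⌊r/4⌋+1 ways. r = 101, 51, 1 → 26 + 13 + 1 = 40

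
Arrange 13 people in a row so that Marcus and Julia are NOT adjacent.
Total - adjacent = 13! - (13-1)!×2 = 6227020800 - 958003200 = 5269017600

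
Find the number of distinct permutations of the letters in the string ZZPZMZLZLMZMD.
13! / (3! × 1! × 1! × 6! × 2!) = 720720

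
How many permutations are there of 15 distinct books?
15! = 1307674368000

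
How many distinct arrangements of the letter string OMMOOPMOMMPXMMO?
15! / (2! × 5! × 1! × 7!) = 1081080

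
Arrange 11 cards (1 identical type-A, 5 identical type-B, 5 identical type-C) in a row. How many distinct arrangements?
11! / (1! × 5! × 5!) = 2772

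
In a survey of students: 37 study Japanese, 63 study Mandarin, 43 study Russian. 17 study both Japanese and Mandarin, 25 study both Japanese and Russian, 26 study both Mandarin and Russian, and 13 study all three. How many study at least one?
|A∪B∪C| = 37+63+43-17-25-26+13 = 88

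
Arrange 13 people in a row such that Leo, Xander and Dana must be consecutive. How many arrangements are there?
Treat the 3 as one block: (13-3+1)! × 3! = 39916800 × 6 = 239500800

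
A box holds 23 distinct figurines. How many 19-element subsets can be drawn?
C(23,19) = 23!/(19!×4!) = 8855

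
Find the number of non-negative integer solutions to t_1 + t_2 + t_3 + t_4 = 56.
C(56+4-1, 4-1) = C(59, 3) = 32509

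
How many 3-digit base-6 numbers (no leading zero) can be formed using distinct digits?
First digit: 5 choices (nonzero). Then descending: 5 × 5 × 4 = 100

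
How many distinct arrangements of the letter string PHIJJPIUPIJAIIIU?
16! / (3! × 6! × 3! × 2! × 1! × 1!) = 403603200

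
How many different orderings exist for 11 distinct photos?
11! = 39916800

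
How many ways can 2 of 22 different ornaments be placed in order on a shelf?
P(22,2) = 22!/(22-2)! = 462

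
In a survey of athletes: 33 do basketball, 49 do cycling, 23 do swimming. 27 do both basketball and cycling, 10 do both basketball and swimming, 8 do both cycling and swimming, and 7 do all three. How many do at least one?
|A∪B∪C| = 33+49+23-27-10-8+7 = 67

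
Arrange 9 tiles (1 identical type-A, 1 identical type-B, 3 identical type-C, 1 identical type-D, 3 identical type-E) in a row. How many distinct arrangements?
9! / (1! × 1! × 3! × 1! × 3!) = 10080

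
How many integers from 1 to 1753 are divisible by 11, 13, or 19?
⌊1753/11⌋+⌊1753/13⌋+⌊1753/19⌋ - ⌊1753/143⌋-⌊1753/209⌋-⌊1753/247⌋ + ⌊1753/2717⌋ = 159+134+92 - 12-8-7 + 0 = 358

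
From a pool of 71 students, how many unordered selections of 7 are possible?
C(71,7) = 71!/(7!×64!) = 1329890705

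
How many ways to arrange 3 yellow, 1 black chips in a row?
4! / (3! × 1!) = 4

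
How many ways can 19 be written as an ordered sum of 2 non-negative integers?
C(19+2-1, 2-1) = C(20, 1) = 20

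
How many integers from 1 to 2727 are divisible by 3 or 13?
⌊2727/3⌋ + ⌊2727/13⌋ - ⌊2727/39⌋ = 909 + 209 - 69 = 1049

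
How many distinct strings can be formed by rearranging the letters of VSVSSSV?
7! / (4! × 3!) = 35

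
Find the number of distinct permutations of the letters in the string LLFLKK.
6! / (1! × 2! × 3!) = 60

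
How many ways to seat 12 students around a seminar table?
Circular: fix one position, arrange the rest. (12-1)! = 39916800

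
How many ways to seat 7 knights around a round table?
Circular: fix one position, arrange the rest. (7-1)! = 720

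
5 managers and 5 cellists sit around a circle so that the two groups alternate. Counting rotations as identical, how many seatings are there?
Fix one of the managers: (5-1)! ways for the remaining managers, × 5! ways for the cellists = 24 × 120 = 2880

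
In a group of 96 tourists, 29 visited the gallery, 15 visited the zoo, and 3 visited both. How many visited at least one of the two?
|A∪B| = |A| + |B| - |A∩B| = 29 + 15 - 3 = 41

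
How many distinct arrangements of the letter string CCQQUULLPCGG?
12! / (2! × 2! × 3! × 2! × 2! × 1!) = 4989600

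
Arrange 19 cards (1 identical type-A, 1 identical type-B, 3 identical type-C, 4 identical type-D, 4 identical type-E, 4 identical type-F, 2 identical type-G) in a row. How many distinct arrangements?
19! / (1! × 1! × 3! × 4! × 4! × 4! × 2!) = 733296564000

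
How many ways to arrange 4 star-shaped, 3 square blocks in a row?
7! / (4! × 3!) = 35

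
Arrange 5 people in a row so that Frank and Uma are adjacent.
Treat as block: (5-1)! × 2! = 24 × 2 = 48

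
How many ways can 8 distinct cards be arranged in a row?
8! = 40320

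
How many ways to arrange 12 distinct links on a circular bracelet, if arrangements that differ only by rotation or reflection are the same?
(12-1)!/2 = 39916800/2 = 19958400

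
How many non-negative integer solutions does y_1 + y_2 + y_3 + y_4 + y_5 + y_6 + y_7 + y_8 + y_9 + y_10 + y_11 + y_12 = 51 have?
C(51+12-1, 12-1) = C(62, 11) = 508271323092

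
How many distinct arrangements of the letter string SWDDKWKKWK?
10! / (3! × 1! × 2! × 4!) = 12600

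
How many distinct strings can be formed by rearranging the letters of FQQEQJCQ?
8! / (4! × 1! × 1! × 1! × 1!) = 1680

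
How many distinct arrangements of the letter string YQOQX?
5! / (1! × 1! × 1! × 2!) = 60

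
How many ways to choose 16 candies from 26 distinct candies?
C(26,16) = 26!/(16!×10!) = 5311735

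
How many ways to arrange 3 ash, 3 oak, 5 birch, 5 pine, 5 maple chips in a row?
21! / (3! × 3! × 5! × 5! × 5!) = 821292151680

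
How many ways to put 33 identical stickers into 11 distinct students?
C(33+11-1, 11-1) = C(43, 10) = 1917334783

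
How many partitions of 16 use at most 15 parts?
By conjugation, equals partitions of 16 into parts ≤ 15. Let r_j(i) = number of partitions of i into parts ≤ j, for i = 0..16. r_1(i) = 1 for all i; r_j(i) = r_{j-1}(i) + r_j(i-j). Rows j = 2..15: ≤2: 1 1 2 2 3 3 4 4 5 5 6 6 7 7 8 8 9; ≤3: 1 1 2 3 4 5 7 8 10 12 14 16 19 21 24 27 30; ≤4: 1 1 2 3 5 6 9 11 15 18 23 27 34 39 47 54 64; ≤5: 1 1 2 3 5 7 10 13 18 23 30 37 47 57 70 84 101; ≤6: 1 1 2 3 5 7 11 14 20 26 35 44 58 71 90 110 136; ≤7: 1 1 2 3 5 7 11 15 21 28 38 49 65 82 105 131 164; ≤8: 1 1 2 3 5 7 11 15 22 29 40 52 70 89 116 146 186; ≤9: 1 1 2 3 5 7 11 15 22 30 41 54 73 94 123 157 201; ≤10: 1 1 2 3 5 7 11 15 22 30 42 55 75 97 128 164 212; ≤11: 1 1 2 3 5 7 11 15 22 30 42 56 76 99 131 169 219; ≤12: 1 1 2 3 5 7 11 15 22 30 42 56 77 100 133 172 224; ≤13: 1 1 2 3 5 7 11 15 22 30 42 56 77 101 134 174 227; ≤14: 1 1 2 3 5 7 11 15 22 30 42 56 77 101 135 175 229; ≤15: 1 1 2 3 5 7 11 15 22 30 42 56 77 101 135 176 230. r_15(16) = 230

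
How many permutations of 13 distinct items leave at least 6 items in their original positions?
Exactly j fixed points: C(13,j)·!(13-j); sum over j ≥ 6 (derangement numbers via !m = (m-1)·(!(m-1) + !(m-2)): !0..!7 = 1, 0, 1, 2, 9, 44, 265, 1854). Σ_{j=6}^{13} C(13,j)·!(13-j) = C(13,6)·!7 + C(13,7)·!6 + C(13,8)·!5 + C(13,9)·!4 + C(13,10)·!3 + C(13,11)·!2 + C(13,12)·!1 + C(13,13)·!0 = 1716·1854 + 1716·265 + 1287·44 + 715·9 + 286·2 + 78·1 + 13·0 + 1·1 = 3699918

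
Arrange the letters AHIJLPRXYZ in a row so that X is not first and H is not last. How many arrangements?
By inclusion-exclusion: 10! - 2×(10-1)! + (10-2)! = 3628800 - 725760 + 40320 = 2943360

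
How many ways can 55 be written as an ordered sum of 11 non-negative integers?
C(55+11-1, 11-1) = C(65, 10) = 179013799328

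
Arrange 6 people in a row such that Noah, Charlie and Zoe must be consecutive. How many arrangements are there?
Treat the 3 as one block: (6-3+1)! × 3! = 24 × 6 = 144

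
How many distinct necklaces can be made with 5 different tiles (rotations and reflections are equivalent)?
(5-1)!/2 = 24/2 = 12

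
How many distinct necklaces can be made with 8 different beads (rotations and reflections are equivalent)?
(8-1)!/2 = 5040/2 = 2520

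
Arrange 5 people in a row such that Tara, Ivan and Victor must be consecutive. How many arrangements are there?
Treat the 3 as one block: (5-3+1)! × 3! = 6 × 6 = 36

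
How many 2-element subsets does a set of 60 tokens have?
C(60,2) = 60!/(2!×58!) = 1770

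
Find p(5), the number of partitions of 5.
Pentagonal recurrence p(n) = p(n-1) + p(n-2) - p(n-5) - p(n-7) + p(n-12) + p(n-15) - ... gives p(0..4) = 1, 1, 2, 3, 5. p(5) = p(4) + p(3) - p(0) = 5 + 3 - 1 = 7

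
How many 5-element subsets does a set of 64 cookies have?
C(64,5) = 64!/(5!×59!) = 7624512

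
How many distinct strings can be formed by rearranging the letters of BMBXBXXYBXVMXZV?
15! / (1! × 2! × 4! × 2! × 5! × 1!) = 113513400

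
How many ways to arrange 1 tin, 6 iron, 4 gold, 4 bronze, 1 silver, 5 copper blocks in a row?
21! / (1! × 6! × 4! × 4! × 1! × 5!) = 1026615189600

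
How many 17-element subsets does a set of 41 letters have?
C(41,17) = 41!/(17!×24!) = 151584480450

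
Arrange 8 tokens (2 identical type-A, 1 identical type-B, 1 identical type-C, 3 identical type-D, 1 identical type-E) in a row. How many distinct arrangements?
8! / (2! × 1! × 1! × 3! × 1!) = 3360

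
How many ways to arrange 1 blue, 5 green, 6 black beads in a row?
12! / (1! × 5! × 6!) = 5544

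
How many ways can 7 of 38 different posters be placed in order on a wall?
P(38,7) = 38!/(38-7)! = 63606090240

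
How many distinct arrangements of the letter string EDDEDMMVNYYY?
12! / (2! × 3! × 3! × 1! × 2! × 1!) = 3326400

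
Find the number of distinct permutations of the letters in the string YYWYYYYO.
8! / (6! × 1! × 1!) = 56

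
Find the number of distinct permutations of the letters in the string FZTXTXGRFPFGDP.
14! / (2! × 1! × 3! × 2! × 2! × 2! × 1! × 1!) = 908107200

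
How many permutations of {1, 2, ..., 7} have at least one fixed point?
Complement of the derangements. !7 = Σ_{j=0}^{7} (-1)^j·7!/j! = 5040 - 5040 + 2520 - 840 + 210 - 42 + 7 - 1 = 1854. 7! - !7 = 5040 - 1854 = 3186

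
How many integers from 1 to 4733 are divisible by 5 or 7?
⌊4733/5⌋ + ⌊4733/7⌋ - ⌊4733/35⌋ = 946 + 676 - 135 = 1487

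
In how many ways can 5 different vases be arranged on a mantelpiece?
5! = 120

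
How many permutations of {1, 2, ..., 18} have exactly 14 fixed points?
Choose the 14 fixed points C(18,14) = 3060, derange the rest: !4 = Σ_{j=0}^{4} (-1)^j·4!/j! = 24 - 24 + 12 - 4 + 1 = 9. Product = 3060 × 9 = 27540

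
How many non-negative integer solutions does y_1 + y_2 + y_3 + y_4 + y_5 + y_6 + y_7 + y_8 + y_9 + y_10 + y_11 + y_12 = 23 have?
C(23+12-1, 12-1) = C(34, 11) = 286097760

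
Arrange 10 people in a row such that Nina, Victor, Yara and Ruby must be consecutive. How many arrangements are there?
Treat the 4 as one block: (10-4+1)! × 4! = 5040 × 24 = 120960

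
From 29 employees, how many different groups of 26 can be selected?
C(29,26) = 29!/(26!×3!) = 3654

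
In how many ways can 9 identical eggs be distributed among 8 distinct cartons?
C(9+8-1, 8-1) = C(16, 7) = 11440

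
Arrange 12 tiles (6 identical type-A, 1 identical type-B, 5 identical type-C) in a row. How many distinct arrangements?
12! / (6! × 1! × 5!) = 5544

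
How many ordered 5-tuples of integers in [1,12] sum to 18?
Coefficient of x^18 in (x + x² + ... + x^12)^5. By inclusion-exclusion on dice exceeding 12: Σ_j (-1)^j C(5,j)·C(18-1-12j, 4) = C(5,0)·C(17,4) - C(5,1)·C(5,4) = 1·2380 - 5·5 = 2355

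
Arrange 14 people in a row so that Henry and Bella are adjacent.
Treat as block: (14-1)! × 2! = 6227020800 × 2 = 12454041600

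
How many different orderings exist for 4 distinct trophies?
4! = 24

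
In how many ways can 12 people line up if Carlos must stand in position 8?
Fix one position: (12-1)! = 39916800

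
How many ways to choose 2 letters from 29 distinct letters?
C(29,2) = 29!/(2!×27!) = 406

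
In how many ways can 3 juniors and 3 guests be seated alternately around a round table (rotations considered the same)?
Fix one of the juniors: (3-1)! ways for the remaining juniors, × 3! ways for the guests = 2 × 6 = 12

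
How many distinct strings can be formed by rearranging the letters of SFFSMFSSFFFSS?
13! / (6! × 1! × 6!) = 12012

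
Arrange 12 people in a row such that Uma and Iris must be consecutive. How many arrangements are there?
Treat the 2 as one block: (12-2+1)! × 2! = 39916800 × 2 = 79833600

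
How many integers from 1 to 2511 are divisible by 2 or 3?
⌊2511/2⌋ + ⌊2511/3⌋ - ⌊2511/6⌋ = 1255 + 837 - 418 = 1674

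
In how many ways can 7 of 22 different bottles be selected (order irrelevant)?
C(22,7) = 22!/(7!×15!) = 170544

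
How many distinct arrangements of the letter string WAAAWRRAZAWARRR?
15! / (6! × 1! × 5! × 3!) = 2522520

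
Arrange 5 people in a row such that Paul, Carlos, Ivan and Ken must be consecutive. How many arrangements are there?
Treat the 4 as one block: (5-4+1)! × 4! = 2 × 24 = 48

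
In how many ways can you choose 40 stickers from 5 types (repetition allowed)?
C(40+5-1, 5-1) = C(44, 4) = 135751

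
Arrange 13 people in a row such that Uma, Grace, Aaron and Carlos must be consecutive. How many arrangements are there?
Treat the 4 as one block: (13-4+1)! × 4! = 3628800 × 24 = 87091200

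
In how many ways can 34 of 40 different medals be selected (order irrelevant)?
C(40,34) = 40!/(34!×6!) = 3838380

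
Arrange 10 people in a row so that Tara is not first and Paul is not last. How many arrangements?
By inclusion-exclusion: 10! - 2×(10-1)! + (10-2)! = 3628800 - 725760 + 40320 = 2943360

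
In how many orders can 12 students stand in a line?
12! = 479001600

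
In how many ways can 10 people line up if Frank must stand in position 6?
Fix one position: (10-1)! = 362880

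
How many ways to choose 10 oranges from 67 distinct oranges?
C(67,10) = 67!/(10!×57!) = 247994680648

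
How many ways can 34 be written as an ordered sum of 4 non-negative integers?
C(34+4-1, 4-1) = C(37, 3) = 7770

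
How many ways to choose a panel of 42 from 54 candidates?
C(54,42) = 54!/(42!×12!) = 343006888770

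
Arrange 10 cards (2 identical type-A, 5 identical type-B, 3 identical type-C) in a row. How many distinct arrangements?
10! / (2! × 5! × 3!) = 2520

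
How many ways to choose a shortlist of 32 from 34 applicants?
C(34,32) = 34!/(32!×2!) = 561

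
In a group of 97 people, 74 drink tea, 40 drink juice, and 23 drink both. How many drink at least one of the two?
|A∪B| = |A| + |B| - |A∩B| = 74 + 40 - 23 = 91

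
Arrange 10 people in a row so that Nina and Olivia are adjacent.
Treat as block: (10-1)! × 2! = 362880 × 2 = 725760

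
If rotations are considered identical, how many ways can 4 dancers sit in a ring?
Circular: fix one position, arrange the rest. (4-1)! = 6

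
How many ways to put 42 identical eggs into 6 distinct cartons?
C(42+6-1, 6-1) = C(47, 5) = 1533939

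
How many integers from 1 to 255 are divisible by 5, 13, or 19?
⌊255/5⌋+⌊255/13⌋+⌊255/19⌋ - ⌊255/65⌋-⌊255/95⌋-⌊255/247⌋ + ⌊255/1235⌋ = 51+19+13 - 3-2-1 + 0 = 77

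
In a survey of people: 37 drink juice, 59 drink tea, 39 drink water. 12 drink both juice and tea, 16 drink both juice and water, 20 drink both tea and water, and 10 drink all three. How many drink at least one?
|A∪B∪C| = 37+59+39-12-16-20+10 = 97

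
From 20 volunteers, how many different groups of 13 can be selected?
C(20,13) = 20!/(13!×7!) = 77520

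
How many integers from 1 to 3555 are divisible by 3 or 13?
⌊3555/3⌋ + ⌊3555/13⌋ - ⌊3555/39⌋ = 1185 + 273 - 91 = 1367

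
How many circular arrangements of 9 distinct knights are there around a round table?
Circular: fix one position, arrange the rest. (9-1)! = 40320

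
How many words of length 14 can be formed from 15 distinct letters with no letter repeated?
P(15,14) = 15!/(15-14)! = 1307674368000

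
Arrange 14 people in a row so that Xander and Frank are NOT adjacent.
Total - adjacent = 14! - (14-1)!×2 = 87178291200 - 12454041600 = 74724249600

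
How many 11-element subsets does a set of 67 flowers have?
C(67,11) = 67!/(11!×56!) = 1285063345176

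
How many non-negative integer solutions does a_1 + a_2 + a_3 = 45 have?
C(45+3-1, 3-1) = C(47, 2) = 1081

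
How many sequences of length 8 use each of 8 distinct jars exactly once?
8! = 40320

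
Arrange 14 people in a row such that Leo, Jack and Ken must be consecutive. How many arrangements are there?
Treat the 3 as one block: (14-3+1)! × 3! = 479001600 × 6 = 2874009600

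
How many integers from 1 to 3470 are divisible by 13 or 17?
⌊3470/13⌋ + ⌊3470/17⌋ - ⌊3470/221⌋ = 266 + 204 - 15 = 455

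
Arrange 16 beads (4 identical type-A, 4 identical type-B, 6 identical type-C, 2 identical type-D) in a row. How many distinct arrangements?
16! / (4! × 4! × 6! × 2!) = 25225200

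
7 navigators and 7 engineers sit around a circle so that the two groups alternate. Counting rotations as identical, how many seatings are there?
Fix one of the navigators: (7-1)! ways for the remaining navigators, × 7! ways for the engineers = 720 × 5040 = 3628800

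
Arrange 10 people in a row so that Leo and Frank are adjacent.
Treat as block: (10-1)! × 2! = 362880 × 2 = 725760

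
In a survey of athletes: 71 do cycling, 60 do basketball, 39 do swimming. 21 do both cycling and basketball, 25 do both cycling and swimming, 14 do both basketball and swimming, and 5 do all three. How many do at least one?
|A∪B∪C| = 71+60+39-21-25-14+5 = 115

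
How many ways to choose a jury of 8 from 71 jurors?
C(71,8) = 71!/(8!×63!) = 10639125640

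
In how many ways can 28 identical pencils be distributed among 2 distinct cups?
C(28+2-1, 2-1) = C(29, 1) = 29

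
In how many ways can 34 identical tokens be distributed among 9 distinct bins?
C(34+9-1, 9-1) = C(42, 8) = 118030185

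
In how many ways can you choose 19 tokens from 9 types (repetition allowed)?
C(19+9-1, 9-1) = C(27, 8) = 2220075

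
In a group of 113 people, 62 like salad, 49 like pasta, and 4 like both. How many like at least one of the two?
|A∪B| = |A| + |B| - |A∩B| = 62 + 49 - 4 = 107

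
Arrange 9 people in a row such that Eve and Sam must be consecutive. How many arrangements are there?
Treat the 2 as one block: (9-2+1)! × 2! = 40320 × 2 = 80640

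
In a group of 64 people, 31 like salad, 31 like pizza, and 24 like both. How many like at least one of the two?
|A∪B| = |A| + |B| - |A∩B| = 31 + 31 - 24 = 38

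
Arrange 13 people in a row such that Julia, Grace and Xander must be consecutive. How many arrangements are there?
Treat the 3 as one block: (13-3+1)! × 3! = 39916800 × 6 = 239500800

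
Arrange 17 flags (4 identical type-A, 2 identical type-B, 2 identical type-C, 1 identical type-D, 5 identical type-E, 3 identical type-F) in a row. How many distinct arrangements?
17! / (4! × 2! × 2! × 1! × 5! × 3!) = 5145940800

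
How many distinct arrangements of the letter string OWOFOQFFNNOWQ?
13! / (2! × 3! × 2! × 4! × 2!) = 5405400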